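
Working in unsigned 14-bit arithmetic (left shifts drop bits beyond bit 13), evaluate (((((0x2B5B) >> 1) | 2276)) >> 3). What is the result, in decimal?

0x2B5B = 10101101011011
→ >> 1 → 01010110101101 = 5549
2276 = 00100011100100
→ | → 01110111101101 = 7661
→ >> 3 → 00001110111101 = 957

957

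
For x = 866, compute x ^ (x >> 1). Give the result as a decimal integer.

x = 1101100010 = 866
x>>1 = 0110110001
XOR  = 1011010011 = 723
(x ^ (x >> 1) gives the standard binary-reflected Gray code of x.)

723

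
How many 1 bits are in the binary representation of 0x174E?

0x174E = 1011101001110
Count the 1s: 1 + 1 + 1 + 1 + 1 + 1 + 1 + 1 = 8

8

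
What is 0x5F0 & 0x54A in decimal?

0x5F0 = 10111110000
0x54A = 10101001010
AND → 10101000000 = 1344

1344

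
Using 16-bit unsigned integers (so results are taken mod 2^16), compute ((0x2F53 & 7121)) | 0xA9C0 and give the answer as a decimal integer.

0x2F53 = 0010111101010011
7121 = 0001101111010001
→ & → 0000101101010001 = 2897
0xA9C0 = 1010100111000000
→ | → 1010101111010001 = 43985

43985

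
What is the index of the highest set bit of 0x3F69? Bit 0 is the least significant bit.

0x3F69 = 11111101101001
The topmost 1 is at position 13 (since 2^13 = 8192 ≤ 16233 < 16384).

13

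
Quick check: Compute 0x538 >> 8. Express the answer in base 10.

0x538 = 10100111000
shift right by 8 → 00000000101 = 5
(equivalently, floor(1336 / 256))

5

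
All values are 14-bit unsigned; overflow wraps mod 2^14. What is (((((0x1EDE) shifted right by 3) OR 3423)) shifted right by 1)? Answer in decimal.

0x1EDE = 01111011011110
→ shifted right by 3 → 00001111011011 = 987
3423 = 00110101011111
→ OR → 00111111011111 = 4063
→ shifted right by 1 → 00011111101111 = 2031

2031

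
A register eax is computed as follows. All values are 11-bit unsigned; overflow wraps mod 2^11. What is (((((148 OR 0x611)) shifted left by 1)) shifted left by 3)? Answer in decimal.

148 = 00010010100
0x611 = 11000010001
→ OR → 11010010101 = 1685
→ shifted left by 1 (mod 2^11) → 10100101010 = 1322
→ shifted left by 3 (mod 2^11) → 00101010000 = 336

336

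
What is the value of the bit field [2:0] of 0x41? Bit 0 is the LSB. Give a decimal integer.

1

v = 00001000001
Shift right by 0: 00001000001
Mask low 3 bits: 001 = 1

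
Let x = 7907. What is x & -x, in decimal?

x = 1111011100011 = 7907
-x (two's complement) = …0000100011101
AND   = 0000000000001 = 1
(x & -x isolates the lowest set bit of x.)

1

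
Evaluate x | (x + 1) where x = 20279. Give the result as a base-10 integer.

x = 100111100110111 = 20279
x + 1 = 100111100111000
OR    = 100111100111111 = 20287
(x | (x + 1) sets the lowest cleared bit.)

20287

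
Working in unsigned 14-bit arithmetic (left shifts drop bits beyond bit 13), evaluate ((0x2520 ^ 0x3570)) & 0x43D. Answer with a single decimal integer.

16

0x2520 = 10010100100000
0x3570 = 11010101110000
→ ^ → 01000001010000 = 4176
0x43D = 00010000111101
→ & → 00000000010000 = 16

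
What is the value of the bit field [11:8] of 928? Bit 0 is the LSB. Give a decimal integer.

v = 0001110100000
Shift right by 8: 00011
Mask low 4 bits: 0011 = 3

3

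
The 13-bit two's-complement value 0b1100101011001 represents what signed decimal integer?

-1703

pattern = 1100101011001 (MSB is 1 ⇒ negative)
Invert: 0011010100110, add 1 → 0011010100111 = 1703, so the value is -1703.
(Equivalently: 6489 - 2^13 = 6489 - 8192 = -1703.)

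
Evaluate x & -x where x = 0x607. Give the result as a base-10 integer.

1

x = 11000000111 = 1543
-x (two's complement) = …00111111001
AND   = 00000000001 = 1
(x & -x isolates the lowest set bit of x.)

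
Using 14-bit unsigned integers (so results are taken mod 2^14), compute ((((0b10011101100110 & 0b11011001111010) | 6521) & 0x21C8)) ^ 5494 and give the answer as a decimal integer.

0b10011101100110 = 10011101100110
0b11011001111010 = 11011001111010
→ & → 10011001100010 = 9826
6521 = 01100101111001
→ | → 11111101111011 = 16251
0x21C8 = 10000111001000
→ & → 10000101001000 = 8520
5494 = 01010101110110
→ ^ → 11010000111110 = 13374

13374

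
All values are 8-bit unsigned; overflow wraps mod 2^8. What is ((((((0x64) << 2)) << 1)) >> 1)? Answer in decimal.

16

0x64 = 01100100
→ << 2 (mod 2^8) → 10010000 = 144
→ << 1 (mod 2^8) → 00100000 = 32
→ >> 1 → 00010000 = 16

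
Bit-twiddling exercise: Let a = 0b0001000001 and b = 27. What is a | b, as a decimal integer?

91

a = 1000001
27 = 0011011
 OR → 1011011 = 91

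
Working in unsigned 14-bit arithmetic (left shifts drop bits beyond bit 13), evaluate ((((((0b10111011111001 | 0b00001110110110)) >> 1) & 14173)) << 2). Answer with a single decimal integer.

7540

0b10111011111001 = 10111011111001
0b00001110110110 = 00001110110110
→ | → 10111111111111 = 12287
→ >> 1 → 01011111111111 = 6143
14173 = 11011101011101
→ & → 01011101011101 = 5981
→ << 2 (mod 2^14) → 01110101110100 = 7540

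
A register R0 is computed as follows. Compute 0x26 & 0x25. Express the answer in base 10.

0x26 = 100110
0x25 = 100101
AND → 100100 = 36

36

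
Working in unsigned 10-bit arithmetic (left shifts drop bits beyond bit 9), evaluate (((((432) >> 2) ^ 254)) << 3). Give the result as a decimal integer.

432 = 0110110000
→ >> 2 → 0001101100 = 108
254 = 0011111110
→ ^ → 0010010010 = 146
→ << 3 (mod 2^10) → 0010010000 = 144

144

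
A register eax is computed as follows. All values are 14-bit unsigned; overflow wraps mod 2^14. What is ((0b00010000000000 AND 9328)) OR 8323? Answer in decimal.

9347

0b00010000000000 = 00010000000000
9328 = 10010001110000
→ AND → 00010000000000 = 1024
8323 = 10000010000011
→ OR → 10010010000011 = 9347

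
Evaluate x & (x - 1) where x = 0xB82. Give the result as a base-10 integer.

2944

x = 101110000010 = 2946
x - 1 = 101110000001
AND   = 101110000000 = 2944
(x & (x - 1) clears the lowest set bit of x.)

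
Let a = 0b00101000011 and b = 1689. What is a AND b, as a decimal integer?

1

a = 00101000011
1689 = 11010011001
AND → 00000000001 = 1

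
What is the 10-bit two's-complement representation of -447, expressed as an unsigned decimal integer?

577

447 in 10 bits: 0110111111
Invert: 1001000000
Add 1:  1001000001 = 577
(Check: 2^10 - 447 = 1024 - 447 = 577.)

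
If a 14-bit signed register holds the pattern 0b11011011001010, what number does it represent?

pattern = 11011011001010 (MSB is 1 ⇒ negative)
Invert: 00100100110101, add 1 → 00100100110110 = 2358, so the value is -2358.
(Equivalently: 14026 - 2^14 = 14026 - 16384 = -2358.)

-2358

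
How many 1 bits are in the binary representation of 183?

6

183 = 10110111
Count the 1s: 1 + 1 + 1 + 1 + 1 + 1 = 6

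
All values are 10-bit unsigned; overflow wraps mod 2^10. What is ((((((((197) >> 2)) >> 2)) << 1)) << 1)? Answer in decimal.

48

197 = 0011000101
→ >> 2 → 0000110001 = 49
→ >> 2 → 0000001100 = 12
→ << 1 (mod 2^10) → 0000011000 = 24
→ << 1 (mod 2^10) → 0000110000 = 48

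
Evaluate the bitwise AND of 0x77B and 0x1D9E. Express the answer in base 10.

0x77B = 0011101111011
0x1D9E = 1110110011110
AND → 0010100011010 = 1306

1306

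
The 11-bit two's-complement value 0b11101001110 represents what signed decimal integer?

pattern = 11101001110 (MSB is 1 ⇒ negative)
Invert: 00010110001, add 1 → 00010110010 = 178, so the value is -178.
(Equivalently: 1870 - 2^11 = 1870 - 2048 = -178.)

-178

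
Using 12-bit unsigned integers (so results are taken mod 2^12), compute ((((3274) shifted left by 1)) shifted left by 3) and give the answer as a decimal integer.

3274 = 110011001010
→ shifted left by 1 (mod 2^12) → 100110010100 = 2452
→ shifted left by 3 (mod 2^12) → 110010100000 = 3232

3232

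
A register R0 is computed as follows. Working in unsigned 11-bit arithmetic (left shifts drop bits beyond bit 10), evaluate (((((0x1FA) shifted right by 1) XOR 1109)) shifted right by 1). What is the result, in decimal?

0x1FA = 00111111010
→ shifted right by 1 → 00011111101 = 253
1109 = 10001010101
→ XOR → 10010101000 = 1192
→ shifted right by 1 → 01001010100 = 596

596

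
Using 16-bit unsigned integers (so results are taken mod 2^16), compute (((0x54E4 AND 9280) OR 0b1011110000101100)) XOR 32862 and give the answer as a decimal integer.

0x54E4 = 0101010011100100
9280 = 0010010001000000
→ AND → 0000010001000000 = 1088
0b1011110000101100 = 1011110000101100
→ OR → 1011110001101100 = 48236
32862 = 1000000001011110
→ XOR → 0011110000110010 = 15410

15410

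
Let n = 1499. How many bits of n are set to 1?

8

1499 = 10111011011
Count the 1s: 1 + 1 + 1 + 1 + 1 + 1 + 1 + 1 = 8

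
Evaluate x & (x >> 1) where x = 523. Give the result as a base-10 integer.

1

x = 1000001011 = 523
x>>1 = 0100000101
AND  = 0000000001 = 1
(x & (x >> 1) has a 1 wherever x has two consecutive 1 bits.)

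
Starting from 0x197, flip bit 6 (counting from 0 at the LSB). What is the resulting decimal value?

471

x = 000110010111
bit 6 is currently 0; toggle it via x ^ (1 << 6) = x ^ 64
→ 000111010111 = 471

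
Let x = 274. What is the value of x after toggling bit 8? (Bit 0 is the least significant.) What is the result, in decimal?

18

x = 00100010010
bit 8 is currently 1; toggle it via x ^ (1 << 8) = x ^ 256
→ 00000010010 = 18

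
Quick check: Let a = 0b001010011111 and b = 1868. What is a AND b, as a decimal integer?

524

a = 01010011111
1868 = 11101001100
AND → 01000001100 = 524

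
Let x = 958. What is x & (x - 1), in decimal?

x = 1110111110 = 958
x - 1 = 1110111101
AND   = 1110111100 = 956
(x & (x - 1) clears the lowest set bit of x.)

956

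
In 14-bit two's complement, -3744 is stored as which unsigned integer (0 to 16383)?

3744 in 14 bits: 00111010100000
Invert: 11000101011111
Add 1:  11000101100000 = 12640
(Check: 2^14 - 3744 = 16384 - 3744 = 12640.)

12640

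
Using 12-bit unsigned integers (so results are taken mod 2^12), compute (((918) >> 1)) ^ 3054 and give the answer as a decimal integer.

2597

918 = 001110010110
→ >> 1 → 000111001011 = 459
3054 = 101111101110
→ ^ → 101000100101 = 2597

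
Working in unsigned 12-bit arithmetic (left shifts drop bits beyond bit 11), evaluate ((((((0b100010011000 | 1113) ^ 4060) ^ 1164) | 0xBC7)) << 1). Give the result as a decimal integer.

0b100010011000 = 100010011000
1113 = 010001011001
→ | → 110011011001 = 3289
4060 = 111111011100
→ ^ → 001100000101 = 773
1164 = 010010001100
→ ^ → 011110001001 = 1929
0xBC7 = 101111000111
→ | → 111111001111 = 4047
→ << 1 (mod 2^12) → 111110011110 = 3998

3998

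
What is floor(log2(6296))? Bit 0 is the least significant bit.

6296 = 1100010011000
The topmost 1 is at position 12 (since 2^12 = 4096 ≤ 6296 < 8192).

12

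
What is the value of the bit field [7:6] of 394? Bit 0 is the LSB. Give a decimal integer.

v = 0110001010
Shift right by 6: 0110
Mask low 2 bits: 10 = 2

2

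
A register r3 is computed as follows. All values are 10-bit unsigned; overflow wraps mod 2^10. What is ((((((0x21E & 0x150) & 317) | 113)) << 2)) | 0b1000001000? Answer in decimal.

0x21E = 1000011110
0x150 = 0101010000
→ & → 0000010000 = 16
317 = 0100111101
→ & → 0000010000 = 16
113 = 0001110001
→ | → 0001110001 = 113
→ << 2 (mod 2^10) → 0111000100 = 452
0b1000001000 = 1000001000
→ | → 1111001100 = 972

972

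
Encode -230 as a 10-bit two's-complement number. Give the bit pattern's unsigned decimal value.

794

230 in 10 bits: 0011100110
Invert: 1100011001
Add 1:  1100011010 = 794
(Check: 2^10 - 230 = 1024 - 230 = 794.)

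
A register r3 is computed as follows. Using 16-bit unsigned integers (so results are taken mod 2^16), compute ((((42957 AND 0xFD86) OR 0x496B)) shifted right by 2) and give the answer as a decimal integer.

42957 = 1010011111001101
0xFD86 = 1111110110000110
→ AND → 1010010110000100 = 42372
0x496B = 0100100101101011
→ OR → 1110110111101111 = 60911
→ shifted right by 2 → 0011101101111011 = 15227

15227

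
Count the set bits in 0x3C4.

5

0x3C4 = 1111000100
Count the 1s: 1 + 1 + 1 + 1 + 1 = 5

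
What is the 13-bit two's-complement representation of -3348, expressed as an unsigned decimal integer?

4844

3348 in 13 bits: 0110100010100
Invert: 1001011101011
Add 1:  1001011101100 = 4844
(Check: 2^13 - 3348 = 8192 - 3348 = 4844.)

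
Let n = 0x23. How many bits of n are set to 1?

0x23 = 100011
Count the 1s: 1 + 1 + 1 = 3

3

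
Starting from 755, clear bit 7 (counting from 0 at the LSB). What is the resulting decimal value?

627

x = 001011110011
bit 7 is currently 1; clear it via x & ~(1 << 7) = x & ~128
→ 001001110011 = 627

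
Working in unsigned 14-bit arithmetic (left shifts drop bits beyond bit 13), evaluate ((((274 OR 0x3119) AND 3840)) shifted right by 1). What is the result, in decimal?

274 = 00000100010010
0x3119 = 11000100011001
→ OR → 11000100011011 = 12571
3840 = 00111100000000
→ AND → 00000100000000 = 256
→ shifted right by 1 → 00000010000000 = 128

128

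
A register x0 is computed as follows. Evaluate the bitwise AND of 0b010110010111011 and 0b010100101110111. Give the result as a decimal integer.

a = 10110010111011
b = 10100101110111
AND → 10100000110011 = 10291

10291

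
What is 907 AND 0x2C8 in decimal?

648

907 = 1110001011
0x2C8 = 1011001000
AND → 1010001000 = 648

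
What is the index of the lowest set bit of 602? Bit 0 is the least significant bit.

602 = 1001011010
Trailing zeros: 1, so the lowest set bit is bit 1 (value 2).

1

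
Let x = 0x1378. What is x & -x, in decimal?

8

x = 1001101111000 = 4984
-x (two's complement) = …0110010001000
AND   = 0000000001000 = 8
(x & -x isolates the lowest set bit of x.)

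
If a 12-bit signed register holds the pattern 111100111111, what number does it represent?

pattern = 111100111111 (MSB is 1 ⇒ negative)
Invert: 000011000000, add 1 → 000011000001 = 193, so the value is -193.
(Equivalently: 3903 - 2^12 = 3903 - 4096 = -193.)

-193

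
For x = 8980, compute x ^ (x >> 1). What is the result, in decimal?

12958

x = 10001100010100 = 8980
x>>1 = 01000110001010
XOR  = 11001010011110 = 12958
(x ^ (x >> 1) gives the standard binary-reflected Gray code of x.)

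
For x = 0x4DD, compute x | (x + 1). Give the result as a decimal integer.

x = 10011011101 = 1245
x + 1 = 10011011110
OR    = 10011011111 = 1247
(x | (x + 1) sets the lowest cleared bit.)

1247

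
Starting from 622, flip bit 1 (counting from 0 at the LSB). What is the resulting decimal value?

620

x = 1001101110
bit 1 is currently 1; toggle it via x ^ (1 << 1) = x ^ 2
→ 1001101100 = 620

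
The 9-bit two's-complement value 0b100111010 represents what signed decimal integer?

pattern = 100111010 (MSB is 1 ⇒ negative)
Invert: 011000101, add 1 → 011000110 = 198, so the value is -198.
(Equivalently: 314 - 2^9 = 314 - 512 = -198.)

-198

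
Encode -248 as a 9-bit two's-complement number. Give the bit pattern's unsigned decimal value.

248 in 9 bits: 011111000
Invert: 100000111
Add 1:  100001000 = 264
(Check: 2^9 - 248 = 512 - 248 = 264.)

264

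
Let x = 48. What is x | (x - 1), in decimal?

x = 110000 = 48
x - 1 = 101111
OR    = 111111 = 63
(x | (x - 1) sets all bits below the lowest set bit.)

63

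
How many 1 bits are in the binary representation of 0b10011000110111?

n = 10011000110111
Count the 1s: 1 + 1 + 1 + 1 + 1 + 1 + 1 + 1 = 8

8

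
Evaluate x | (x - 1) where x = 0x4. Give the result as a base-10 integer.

7

x = 100 = 4
x - 1 = 011
OR    = 111 = 7
(x | (x - 1) sets all bits below the lowest set bit.)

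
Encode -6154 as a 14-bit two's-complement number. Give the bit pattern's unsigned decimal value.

10230

6154 in 14 bits: 01100000001010
Invert: 10011111110101
Add 1:  10011111110110 = 10230
(Check: 2^14 - 6154 = 16384 - 6154 = 10230.)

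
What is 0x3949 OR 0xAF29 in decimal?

0x3949 = 0011100101001001
0xAF29 = 1010111100101001
 OR → 1011111101101001 = 49001

49001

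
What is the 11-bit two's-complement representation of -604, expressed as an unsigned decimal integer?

1444

604 in 11 bits: 01001011100
Invert: 10110100011
Add 1:  10110100100 = 1444
(Check: 2^11 - 604 = 2048 - 604 = 1444.)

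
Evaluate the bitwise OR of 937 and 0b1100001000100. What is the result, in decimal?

7149

937 = 0001110101001
b = 1100001000100
 OR → 1101111101101 = 7149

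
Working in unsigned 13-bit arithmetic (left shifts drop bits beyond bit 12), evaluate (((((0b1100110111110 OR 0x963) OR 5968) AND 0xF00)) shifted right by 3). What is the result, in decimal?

0b1100110111110 = 1100110111110
0x963 = 0100101100011
→ OR → 1100111111111 = 6655
5968 = 1011101010000
→ OR → 1111111111111 = 8191
0xF00 = 0111100000000
→ AND → 0111100000000 = 3840
→ shifted right by 3 → 0000111100000 = 480

480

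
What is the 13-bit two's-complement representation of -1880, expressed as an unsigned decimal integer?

1880 in 13 bits: 0011101011000
Invert: 1100010100111
Add 1:  1100010101000 = 6312
(Check: 2^13 - 1880 = 8192 - 1880 = 6312.)

6312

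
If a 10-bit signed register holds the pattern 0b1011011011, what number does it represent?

-293

pattern = 1011011011 (MSB is 1 ⇒ negative)
Invert: 0100100100, add 1 → 0100100101 = 293, so the value is -293.
(Equivalently: 731 - 2^10 = 731 - 1024 = -293.)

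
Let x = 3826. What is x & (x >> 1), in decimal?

1648

x = 111011110010 = 3826
x>>1 = 011101111001
AND  = 011001110000 = 1648
(x & (x >> 1) has a 1 wherever x has two consecutive 1 bits.)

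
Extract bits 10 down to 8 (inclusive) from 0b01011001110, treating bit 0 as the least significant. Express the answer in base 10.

2

v = 01011001110
Shift right by 8: 010
Mask low 3 bits: 010 = 2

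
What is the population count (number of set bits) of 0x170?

4

0x170 = 101110000
Count the 1s: 1 + 1 + 1 + 1 = 4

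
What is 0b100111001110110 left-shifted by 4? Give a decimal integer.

x = 0000100111001110110
shift left by 4 → 1001110011101100000 = 321376
(equivalently, 20086 × 2^4 = 20086 × 16)

321376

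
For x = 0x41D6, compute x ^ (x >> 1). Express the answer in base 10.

x = 100000111010110 = 16854
x>>1 = 010000011101011
XOR  = 110000100111101 = 24893
(x ^ (x >> 1) gives the standard binary-reflected Gray code of x.)

24893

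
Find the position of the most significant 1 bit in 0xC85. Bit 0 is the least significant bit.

11

0xC85 = 110010000101
The topmost 1 is at position 11 (since 2^11 = 2048 ≤ 3205 < 4096).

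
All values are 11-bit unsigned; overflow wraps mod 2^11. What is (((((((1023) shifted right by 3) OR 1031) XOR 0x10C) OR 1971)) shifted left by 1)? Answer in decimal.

2022

1023 = 01111111111
→ shifted right by 3 → 00001111111 = 127
1031 = 10000000111
→ OR → 10001111111 = 1151
0x10C = 00100001100
→ XOR → 10101110011 = 1395
1971 = 11110110011
→ OR → 11111110011 = 2035
→ shifted left by 1 (mod 2^11) → 11111100110 = 2022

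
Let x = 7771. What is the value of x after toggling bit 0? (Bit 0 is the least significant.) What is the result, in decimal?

x = 1111001011011
bit 0 is currently 1; toggle it via x ^ (1 << 0) = x ^ 1
→ 1111001011010 = 7770

7770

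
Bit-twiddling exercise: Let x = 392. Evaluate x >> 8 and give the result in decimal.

392 = 110001000
shift right by 8 → 000000001 = 1
(equivalently, floor(392 / 256))

1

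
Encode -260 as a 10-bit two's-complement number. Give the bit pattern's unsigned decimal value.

764

260 in 10 bits: 0100000100
Invert: 1011111011
Add 1:  1011111100 = 764
(Check: 2^10 - 260 = 1024 - 260 = 764.)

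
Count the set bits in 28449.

8

28449 = 110111100100001
Count the 1s: 1 + 1 + 1 + 1 + 1 + 1 + 1 + 1 = 8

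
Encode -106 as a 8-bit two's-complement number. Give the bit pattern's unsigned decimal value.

106 in 8 bits: 01101010
Invert: 10010101
Add 1:  10010110 = 150
(Check: 2^8 - 106 = 256 - 106 = 150.)

150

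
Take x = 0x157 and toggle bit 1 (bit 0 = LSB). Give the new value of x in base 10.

341

x = 101010111
bit 1 is currently 1; toggle it via x ^ (1 << 1) = x ^ 2
→ 101010101 = 341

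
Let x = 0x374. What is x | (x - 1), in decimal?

x = 1101110100 = 884
x - 1 = 1101110011
OR    = 1101110111 = 887
(x | (x - 1) sets all bits below the lowest set bit.)

887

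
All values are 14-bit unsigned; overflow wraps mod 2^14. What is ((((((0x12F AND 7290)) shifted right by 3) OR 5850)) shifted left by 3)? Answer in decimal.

0x12F = 00000100101111
7290 = 01110001111010
→ AND → 00000000101010 = 42
→ shifted right by 3 → 00000000000101 = 5
5850 = 01011011011010
→ OR → 01011011011111 = 5855
→ shifted left by 3 (mod 2^14) → 11011011111000 = 14072

14072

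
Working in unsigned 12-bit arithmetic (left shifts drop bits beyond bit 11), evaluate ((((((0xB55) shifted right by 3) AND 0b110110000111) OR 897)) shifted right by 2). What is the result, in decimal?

224

0xB55 = 101101010101
→ shifted right by 3 → 000101101010 = 362
0b110110000111 = 110110000111
→ AND → 000100000010 = 258
897 = 001110000001
→ OR → 001110000011 = 899
→ shifted right by 2 → 000011100000 = 224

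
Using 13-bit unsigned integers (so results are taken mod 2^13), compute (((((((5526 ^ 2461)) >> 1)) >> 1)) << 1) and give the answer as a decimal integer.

5526 = 1010110010110
2461 = 0100110011101
→ ^ → 1110000001011 = 7179
→ >> 1 → 0111000000101 = 3589
→ >> 1 → 0011100000010 = 1794
→ << 1 (mod 2^13) → 0111000000100 = 3588

3588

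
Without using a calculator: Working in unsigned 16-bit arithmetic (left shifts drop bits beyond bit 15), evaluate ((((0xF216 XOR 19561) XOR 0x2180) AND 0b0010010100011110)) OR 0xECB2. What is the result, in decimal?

0xF216 = 1111001000010110
19561 = 0100110001101001
→ XOR → 1011111001111111 = 48767
0x2180 = 0010000110000000
→ XOR → 1001111111111111 = 40959
0b0010010100011110 = 0010010100011110
→ AND → 0000010100011110 = 1310
0xECB2 = 1110110010110010
→ OR → 1110110110111110 = 60862

60862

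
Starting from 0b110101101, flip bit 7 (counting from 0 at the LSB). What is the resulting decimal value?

x = 110101101
bit 7 is currently 1; toggle it via x ^ (1 << 7) = x ^ 128
→ 100101101 = 301

301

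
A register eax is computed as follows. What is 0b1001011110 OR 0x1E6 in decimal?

a = 1001011110
0x1E6 = 0111100110
 OR → 1111111110 = 1022

1022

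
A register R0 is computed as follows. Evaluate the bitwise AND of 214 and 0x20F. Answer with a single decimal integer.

6

214 = 0011010110
0x20F = 1000001111
AND → 0000000110 = 6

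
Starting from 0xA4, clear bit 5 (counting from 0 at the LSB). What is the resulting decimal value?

x = 0010100100
bit 5 is currently 1; clear it via x & ~(1 << 5) = x & ~32
→ 0010000100 = 132

132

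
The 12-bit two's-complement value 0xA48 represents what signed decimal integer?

pattern = 101001001000 (MSB is 1 ⇒ negative)
Invert: 010110110111, add 1 → 010110111000 = 1464, so the value is -1464.
(Equivalently: 2632 - 2^12 = 2632 - 4096 = -1464.)

-1464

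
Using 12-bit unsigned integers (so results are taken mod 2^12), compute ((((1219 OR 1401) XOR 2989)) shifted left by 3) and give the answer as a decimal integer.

688

1219 = 010011000011
1401 = 010101111001
→ OR → 010111111011 = 1531
2989 = 101110101101
→ XOR → 111001010110 = 3670
→ shifted left by 3 (mod 2^12) → 001010110000 = 688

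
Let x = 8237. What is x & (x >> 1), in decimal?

x = 10000000101101 = 8237
x>>1 = 01000000010110
AND  = 00000000000100 = 4
(x & (x >> 1) has a 1 wherever x has two consecutive 1 bits.)

4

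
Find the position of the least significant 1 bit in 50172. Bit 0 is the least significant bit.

2

50172 = 1100001111111100
Trailing zeros: 2, so the lowest set bit is bit 2 (value 4).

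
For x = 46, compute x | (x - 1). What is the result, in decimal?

47

x = 101110 = 46
x - 1 = 101101
OR    = 101111 = 47
(x | (x - 1) sets all bits below the lowest set bit.)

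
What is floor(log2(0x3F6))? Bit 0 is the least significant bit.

9

0x3F6 = 1111110110
The topmost 1 is at position 9 (since 2^9 = 512 ≤ 1014 < 1024).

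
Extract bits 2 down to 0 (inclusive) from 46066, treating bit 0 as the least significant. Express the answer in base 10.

v = 1011001111110010
Shift right by 0: 1011001111110010
Mask low 3 bits: 010 = 2

2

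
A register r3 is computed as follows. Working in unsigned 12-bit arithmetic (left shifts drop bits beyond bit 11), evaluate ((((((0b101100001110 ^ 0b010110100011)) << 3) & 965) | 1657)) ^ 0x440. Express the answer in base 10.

825

0b101100001110 = 101100001110
0b010110100011 = 010110100011
→ ^ → 111010101101 = 3757
→ << 3 (mod 2^12) → 010101101000 = 1384
965 = 001111000101
→ & → 000101000000 = 320
1657 = 011001111001
→ | → 011101111001 = 1913
0x440 = 010001000000
→ ^ → 001100111001 = 825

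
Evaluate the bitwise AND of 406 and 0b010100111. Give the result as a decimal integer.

134

406 = 110010110
b = 010100111
AND → 010000110 = 134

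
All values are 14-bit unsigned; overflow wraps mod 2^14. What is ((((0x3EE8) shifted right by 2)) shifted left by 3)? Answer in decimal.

15824

0x3EE8 = 11111011101000
→ shifted right by 2 → 00111110111010 = 4026
→ shifted left by 3 (mod 2^14) → 11110111010000 = 15824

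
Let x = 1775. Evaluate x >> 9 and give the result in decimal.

3

1775 = 11011101111
shift right by 9 → 00000000011 = 3
(equivalently, floor(1775 / 512))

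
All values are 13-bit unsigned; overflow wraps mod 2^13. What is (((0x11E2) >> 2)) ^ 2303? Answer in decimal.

0x11E2 = 1000111100010
→ >> 2 → 0010001111000 = 1144
2303 = 0100011111111
→ ^ → 0110010000111 = 3207

3207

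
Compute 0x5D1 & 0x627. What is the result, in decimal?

0x5D1 = 10111010001
0x627 = 11000100111
AND → 10000000001 = 1025

1025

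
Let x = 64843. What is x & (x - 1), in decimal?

x = 1111110101001011 = 64843
x - 1 = 1111110101001010
AND   = 1111110101001010 = 64842
(x & (x - 1) clears the lowest set bit of x.)

64842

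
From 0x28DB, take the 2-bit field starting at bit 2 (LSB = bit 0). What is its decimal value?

v = 010100011011011
Shift right by 2: 0101000110110
Mask low 2 bits: 10 = 2

2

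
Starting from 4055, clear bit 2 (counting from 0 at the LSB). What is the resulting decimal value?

x = 111111010111
bit 2 is currently 1; clear it via x & ~(1 << 2) = x & ~4
→ 111111010011 = 4051

4051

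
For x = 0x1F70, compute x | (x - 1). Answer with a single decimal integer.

8063

x = 1111101110000 = 8048
x - 1 = 1111101101111
OR    = 1111101111111 = 8063
(x | (x - 1) sets all bits below the lowest set bit.)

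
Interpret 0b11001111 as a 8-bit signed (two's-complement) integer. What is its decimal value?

-49

pattern = 11001111 (MSB is 1 ⇒ negative)
Invert: 00110000, add 1 → 00110001 = 49, so the value is -49.
(Equivalently: 207 - 2^8 = 207 - 256 = -49.)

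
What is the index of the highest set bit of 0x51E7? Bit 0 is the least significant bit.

0x51E7 = 101000111100111
The topmost 1 is at position 14 (since 2^14 = 16384 ≤ 20967 < 32768).

14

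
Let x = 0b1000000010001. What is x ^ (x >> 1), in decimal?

x = 1000000010001 = 4113
x>>1 = 0100000001000
XOR  = 1100000011001 = 6169
(x ^ (x >> 1) gives the standard binary-reflected Gray code of x.)

6169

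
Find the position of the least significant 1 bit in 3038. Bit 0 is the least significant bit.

3038 = 101111011110
Trailing zeros: 1, so the lowest set bit is bit 1 (value 2).

1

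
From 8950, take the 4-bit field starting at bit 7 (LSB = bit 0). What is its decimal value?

5

v = 10001011110110
Shift right by 7: 1000101
Mask low 4 bits: 0101 = 5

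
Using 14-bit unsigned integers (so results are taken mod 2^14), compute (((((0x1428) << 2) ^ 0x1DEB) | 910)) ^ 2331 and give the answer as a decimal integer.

0x1428 = 01010000101000
→ << 2 (mod 2^14) → 01000010100000 = 4256
0x1DEB = 01110111101011
→ ^ → 00110101001011 = 3403
910 = 00001110001110
→ | → 00111111001111 = 4047
2331 = 00100100011011
→ ^ → 00011011010100 = 1748

1748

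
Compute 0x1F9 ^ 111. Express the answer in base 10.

406

0x1F9 = 111111001
111 = 001101111
XOR → 110010110 = 406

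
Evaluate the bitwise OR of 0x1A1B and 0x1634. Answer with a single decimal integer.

0x1A1B = 1101000011011
0x1634 = 1011000110100
 OR → 1111000111111 = 7743

7743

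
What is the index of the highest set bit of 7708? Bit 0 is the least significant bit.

12

7708 = 1111000011100
The topmost 1 is at position 12 (since 2^12 = 4096 ≤ 7708 < 8192).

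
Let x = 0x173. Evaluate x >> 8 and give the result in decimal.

1

0x173 = 101110011
shift right by 8 → 000000001 = 1
(equivalently, floor(371 / 256))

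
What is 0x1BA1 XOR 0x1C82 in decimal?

0x1BA1 = 1101110100001
0x1C82 = 1110010000010
XOR → 0011100100011 = 1827

1827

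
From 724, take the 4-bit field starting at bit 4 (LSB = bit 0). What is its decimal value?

v = 001011010100
Shift right by 4: 00101101
Mask low 4 bits: 1101 = 13

13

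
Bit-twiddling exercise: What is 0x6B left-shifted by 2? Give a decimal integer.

428

0x6B = 001101011
shift left by 2 → 110101100 = 428
(equivalently, 107 × 2^2 = 107 × 4)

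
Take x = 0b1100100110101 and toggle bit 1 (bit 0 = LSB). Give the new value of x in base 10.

6455

x = 1100100110101
bit 1 is currently 0; toggle it via x ^ (1 << 1) = x ^ 2
→ 1100100110111 = 6455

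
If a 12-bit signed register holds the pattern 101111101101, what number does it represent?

pattern = 101111101101 (MSB is 1 ⇒ negative)
Invert: 010000010010, add 1 → 010000010011 = 1043, so the value is -1043.
(Equivalently: 3053 - 2^12 = 3053 - 4096 = -1043.)

-1043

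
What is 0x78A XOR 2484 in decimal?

0x78A = 011110001010
2484 = 100110110100
XOR → 111000111110 = 3646

3646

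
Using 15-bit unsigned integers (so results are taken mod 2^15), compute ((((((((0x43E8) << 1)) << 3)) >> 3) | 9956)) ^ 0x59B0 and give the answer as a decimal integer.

0x43E8 = 100001111101000
→ << 1 (mod 2^15) → 000011111010000 = 2000
→ << 3 (mod 2^15) → 011111010000000 = 16000
→ >> 3 → 000011111010000 = 2000
9956 = 010011011100100
→ | → 010011111110100 = 10228
0x59B0 = 101100110110000
→ ^ → 111111001000100 = 32324

32324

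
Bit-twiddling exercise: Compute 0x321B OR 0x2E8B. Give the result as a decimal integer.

0x321B = 11001000011011
0x2E8B = 10111010001011
 OR → 11111010011011 = 16027

16027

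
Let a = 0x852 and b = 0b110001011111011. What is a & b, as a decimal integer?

0x852 = 000100001010010
b = 110001011111011
AND → 000000001010010 = 82

82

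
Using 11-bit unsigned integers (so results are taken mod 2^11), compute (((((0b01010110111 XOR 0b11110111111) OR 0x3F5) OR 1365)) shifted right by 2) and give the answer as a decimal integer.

0b01010110111 = 01010110111
0b11110111111 = 11110111111
→ XOR → 10100001000 = 1288
0x3F5 = 01111110101
→ OR → 11111111101 = 2045
1365 = 10101010101
→ OR → 11111111101 = 2045
→ shifted right by 2 → 00111111111 = 511

511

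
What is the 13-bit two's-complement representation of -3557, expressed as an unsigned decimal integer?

3557 in 13 bits: 0110111100101
Invert: 1001000011010
Add 1:  1001000011011 = 4635
(Check: 2^13 - 3557 = 8192 - 3557 = 4635.)

4635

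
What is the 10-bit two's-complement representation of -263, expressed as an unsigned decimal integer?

761

263 in 10 bits: 0100000111
Invert: 1011111000
Add 1:  1011111001 = 761
(Check: 2^10 - 263 = 1024 - 263 = 761.)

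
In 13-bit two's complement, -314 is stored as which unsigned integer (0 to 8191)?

314 in 13 bits: 0000100111010
Invert: 1111011000101
Add 1:  1111011000110 = 7878
(Check: 2^13 - 314 = 8192 - 314 = 7878.)

7878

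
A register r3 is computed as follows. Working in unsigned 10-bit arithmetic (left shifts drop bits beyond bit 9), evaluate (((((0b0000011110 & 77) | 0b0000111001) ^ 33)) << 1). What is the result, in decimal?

0b0000011110 = 0000011110
77 = 0001001101
→ & → 0000001100 = 12
0b0000111001 = 0000111001
→ | → 0000111101 = 61
33 = 0000100001
→ ^ → 0000011100 = 28
→ << 1 (mod 2^10) → 0000111000 = 56

56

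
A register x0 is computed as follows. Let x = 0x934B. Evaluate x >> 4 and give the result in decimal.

2356

0x934B = 1001001101001011
shift right by 4 → 0000100100110100 = 2356
(equivalently, floor(37707 / 16))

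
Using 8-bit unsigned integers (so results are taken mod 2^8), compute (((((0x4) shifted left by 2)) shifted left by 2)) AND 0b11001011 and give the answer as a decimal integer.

0x4 = 00000100
→ shifted left by 2 (mod 2^8) → 00010000 = 16
→ shifted left by 2 (mod 2^8) → 01000000 = 64
0b11001011 = 11001011
→ AND → 01000000 = 64

64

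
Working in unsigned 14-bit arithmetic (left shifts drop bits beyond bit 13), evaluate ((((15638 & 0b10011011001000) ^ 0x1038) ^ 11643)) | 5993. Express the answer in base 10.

8043

15638 = 11110100010110
0b10011011001000 = 10011011001000
→ & → 10010000000000 = 9216
0x1038 = 01000000111000
→ ^ → 11010000111000 = 13368
11643 = 10110101111011
→ ^ → 01100101000011 = 6467
5993 = 01011101101001
→ | → 01111101101011 = 8043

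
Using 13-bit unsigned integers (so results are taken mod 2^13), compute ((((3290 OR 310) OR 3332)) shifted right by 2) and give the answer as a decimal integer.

895

3290 = 0110011011010
310 = 0000100110110
→ OR → 0110111111110 = 3582
3332 = 0110100000100
→ OR → 0110111111110 = 3582
→ shifted right by 2 → 0001101111111 = 895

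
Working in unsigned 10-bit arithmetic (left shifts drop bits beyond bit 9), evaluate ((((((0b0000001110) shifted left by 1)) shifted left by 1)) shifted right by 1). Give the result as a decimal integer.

28

0b0000001110 = 0000001110
→ shifted left by 1 (mod 2^10) → 0000011100 = 28
→ shifted left by 1 (mod 2^10) → 0000111000 = 56
→ shifted right by 1 → 0000011100 = 28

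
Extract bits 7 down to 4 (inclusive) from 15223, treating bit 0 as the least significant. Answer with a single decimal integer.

v = 11101101110111
Shift right by 4: 1110110111
Mask low 4 bits: 0111 = 7

7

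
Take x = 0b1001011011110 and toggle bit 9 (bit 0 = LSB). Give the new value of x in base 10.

x = 1001011011110
bit 9 is currently 1; toggle it via x ^ (1 << 9) = x ^ 512
→ 1000011011110 = 4318

4318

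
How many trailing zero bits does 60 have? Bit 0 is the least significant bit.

2

60 = 111100
Trailing zeros: 2, so the lowest set bit is bit 2 (value 4).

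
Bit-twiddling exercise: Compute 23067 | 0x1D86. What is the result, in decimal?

24479

23067 = 101101000011011
0x1D86 = 001110110000110
 OR → 101111110011111 = 24479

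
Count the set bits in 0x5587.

0x5587 = 101010110000111
Count the 1s: 1 + 1 + 1 + 1 + 1 + 1 + 1 + 1 = 8

8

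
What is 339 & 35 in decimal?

3

339 = 101010011
35 = 000100011
AND → 000000011 = 3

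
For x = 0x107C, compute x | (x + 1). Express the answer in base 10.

4221

x = 1000001111100 = 4220
x + 1 = 1000001111101
OR    = 1000001111101 = 4221
(x | (x + 1) sets the lowest cleared bit.)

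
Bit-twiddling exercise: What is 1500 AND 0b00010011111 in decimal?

1500 = 10111011100
b = 00010011111
AND → 00010011100 = 156

156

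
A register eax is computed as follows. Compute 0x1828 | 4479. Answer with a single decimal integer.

6527

0x1828 = 1100000101000
4479 = 1000101111111
 OR → 1100101111111 = 6527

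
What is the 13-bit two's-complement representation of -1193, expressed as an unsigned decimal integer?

6999

1193 in 13 bits: 0010010101001
Invert: 1101101010110
Add 1:  1101101010111 = 6999
(Check: 2^13 - 1193 = 8192 - 1193 = 6999.)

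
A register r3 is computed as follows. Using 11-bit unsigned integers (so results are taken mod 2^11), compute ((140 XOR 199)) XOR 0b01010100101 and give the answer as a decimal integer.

750

140 = 00010001100
199 = 00011000111
→ XOR → 00001001011 = 75
0b01010100101 = 01010100101
→ XOR → 01011101110 = 750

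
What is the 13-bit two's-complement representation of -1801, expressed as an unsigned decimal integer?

1801 in 13 bits: 0011100001001
Invert: 1100011110110
Add 1:  1100011110111 = 6391
(Check: 2^13 - 1801 = 8192 - 1801 = 6391.)

6391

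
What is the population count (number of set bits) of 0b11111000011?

7

n = 11111000011
Count the 1s: 1 + 1 + 1 + 1 + 1 + 1 + 1 = 7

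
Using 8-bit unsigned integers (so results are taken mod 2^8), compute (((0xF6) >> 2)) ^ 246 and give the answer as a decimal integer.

0xF6 = 11110110
→ >> 2 → 00111101 = 61
246 = 11110110
→ ^ → 11001011 = 203

203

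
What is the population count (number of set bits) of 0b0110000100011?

n = 110000100011
Count the 1s: 1 + 1 + 1 + 1 + 1 = 5

5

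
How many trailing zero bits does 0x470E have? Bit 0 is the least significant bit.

0x470E = 100011100001110
Trailing zeros: 1, so the lowest set bit is bit 1 (value 2).

1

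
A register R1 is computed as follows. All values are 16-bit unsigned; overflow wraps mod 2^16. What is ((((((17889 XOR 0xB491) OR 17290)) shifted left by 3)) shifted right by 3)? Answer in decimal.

17889 = 0100010111100001
0xB491 = 1011010010010001
→ XOR → 1111000101110000 = 61808
17290 = 0100001110001010
→ OR → 1111001111111010 = 62458
→ shifted left by 3 (mod 2^16) → 1001111111010000 = 40912
→ shifted right by 3 → 0001001111111010 = 5114

5114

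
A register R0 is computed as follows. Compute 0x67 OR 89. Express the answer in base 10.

127

0x67 = 1100111
89 = 1011001
 OR → 1111111 = 127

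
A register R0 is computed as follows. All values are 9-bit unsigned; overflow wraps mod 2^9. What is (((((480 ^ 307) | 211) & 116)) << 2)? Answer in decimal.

480 = 111100000
307 = 100110011
→ ^ → 011010011 = 211
211 = 011010011
→ | → 011010011 = 211
116 = 001110100
→ & → 001010000 = 80
→ << 2 (mod 2^9) → 101000000 = 320

320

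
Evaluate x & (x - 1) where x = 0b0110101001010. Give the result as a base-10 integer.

3400

x = 110101001010 = 3402
x - 1 = 110101001001
AND   = 110101001000 = 3400
(x & (x - 1) clears the lowest set bit of x.)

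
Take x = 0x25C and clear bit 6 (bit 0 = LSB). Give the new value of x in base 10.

540

x = 1001011100
bit 6 is currently 1; clear it via x & ~(1 << 6) = x & ~64
→ 1000011100 = 540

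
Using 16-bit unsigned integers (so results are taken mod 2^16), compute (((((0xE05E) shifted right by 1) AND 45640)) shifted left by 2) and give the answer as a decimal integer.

49184

0xE05E = 1110000001011110
→ shifted right by 1 → 0111000000101111 = 28719
45640 = 1011001001001000
→ AND → 0011000000001000 = 12296
→ shifted left by 2 (mod 2^16) → 1100000000100000 = 49184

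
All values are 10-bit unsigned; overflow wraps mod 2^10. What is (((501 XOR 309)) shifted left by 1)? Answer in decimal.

384

501 = 0111110101
309 = 0100110101
→ XOR → 0011000000 = 192
→ shifted left by 1 (mod 2^10) → 0110000000 = 384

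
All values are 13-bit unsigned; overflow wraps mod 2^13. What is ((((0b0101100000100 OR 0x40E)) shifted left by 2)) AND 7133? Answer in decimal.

0b0101100000100 = 0101100000100
0x40E = 0010000001110
→ OR → 0111100001110 = 3854
→ shifted left by 2 (mod 2^13) → 1110000111000 = 7224
7133 = 1101111011101
→ AND → 1100000011000 = 6168

6168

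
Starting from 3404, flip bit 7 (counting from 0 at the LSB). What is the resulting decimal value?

x = 110101001100
bit 7 is currently 0; toggle it via x ^ (1 << 7) = x ^ 128
→ 110111001100 = 3532

3532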